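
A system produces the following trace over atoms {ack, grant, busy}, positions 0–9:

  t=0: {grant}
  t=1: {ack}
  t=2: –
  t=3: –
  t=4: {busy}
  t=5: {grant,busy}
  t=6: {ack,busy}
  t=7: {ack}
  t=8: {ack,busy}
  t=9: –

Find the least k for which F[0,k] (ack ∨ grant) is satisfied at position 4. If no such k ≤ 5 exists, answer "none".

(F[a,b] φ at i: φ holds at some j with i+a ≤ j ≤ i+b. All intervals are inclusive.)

Scan j = 4,5,… for (ack ∨ grant):
  j=4: fails
  j=5: holds
First hit at j=5, so smallest k = 5-4 = 1.

1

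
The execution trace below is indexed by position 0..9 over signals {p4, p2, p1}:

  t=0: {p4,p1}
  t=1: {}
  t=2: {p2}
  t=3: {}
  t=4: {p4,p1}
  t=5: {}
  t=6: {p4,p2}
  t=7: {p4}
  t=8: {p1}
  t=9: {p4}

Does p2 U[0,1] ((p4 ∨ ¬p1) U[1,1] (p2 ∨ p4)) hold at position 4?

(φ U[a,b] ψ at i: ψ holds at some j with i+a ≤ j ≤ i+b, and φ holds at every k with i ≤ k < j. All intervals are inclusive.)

Does not hold

Need some j in [4,5] with ((p4 ∨ ¬p1) U[1,1] (p2 ∨ p4)), and p2 at every k in [4,j-1].
  j=4: ((p4 ∨ ¬p1) U[1,1] (p2 ∨ p4)) — fails.
  j=5: ((p4 ∨ ¬p1) U[1,1] (p2 ∨ p4)) holds, but p2 fails at k=4 → not this j.
No j in the window works → until fails.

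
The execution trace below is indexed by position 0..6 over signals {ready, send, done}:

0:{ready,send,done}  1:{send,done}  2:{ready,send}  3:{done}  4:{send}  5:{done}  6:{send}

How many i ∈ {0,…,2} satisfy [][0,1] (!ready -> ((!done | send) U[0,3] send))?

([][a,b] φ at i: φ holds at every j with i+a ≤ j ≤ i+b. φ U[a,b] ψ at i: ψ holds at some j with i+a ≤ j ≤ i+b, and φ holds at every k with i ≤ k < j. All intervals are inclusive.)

Evaluate at each i in [0,2]:
  i=0: ✓ (all of [0,1])
  i=1: ✓ (all of [1,2])
  i=2: ✗ (fails at j=3)
Positions where it holds: {0, 1} → 2.

2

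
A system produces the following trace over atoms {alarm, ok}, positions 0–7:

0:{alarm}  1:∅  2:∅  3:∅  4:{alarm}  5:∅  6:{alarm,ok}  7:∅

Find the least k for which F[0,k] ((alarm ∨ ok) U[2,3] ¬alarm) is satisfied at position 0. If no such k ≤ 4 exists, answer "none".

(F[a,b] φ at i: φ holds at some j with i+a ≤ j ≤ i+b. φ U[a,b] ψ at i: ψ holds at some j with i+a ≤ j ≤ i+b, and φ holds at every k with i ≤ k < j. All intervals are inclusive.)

Scan j = 0,1,… for ((alarm ∨ ok) U[2,3] ¬alarm):
  j=0: fails
  j=1: fails
  j=2: fails
  j=3: fails
  j=4: fails
No j in [0,4] satisfies it → none.

none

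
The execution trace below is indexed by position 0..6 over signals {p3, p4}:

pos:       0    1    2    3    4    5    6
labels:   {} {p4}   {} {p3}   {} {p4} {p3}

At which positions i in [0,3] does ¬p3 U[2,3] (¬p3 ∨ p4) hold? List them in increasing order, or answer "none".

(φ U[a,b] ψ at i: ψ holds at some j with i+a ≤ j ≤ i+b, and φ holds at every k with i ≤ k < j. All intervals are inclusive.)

0

Evaluate at each i in [0,3]:
  i=0: ✓ (rhs at j=2; lhs holds on [0,1])
  i=1: ✗ (lhs fails at k=3 before rhs at j=4)
  i=2: ✗ (lhs fails at k=3 before rhs at j=4)
  i=3: ✗ (lhs fails at k=3 before rhs at j=5)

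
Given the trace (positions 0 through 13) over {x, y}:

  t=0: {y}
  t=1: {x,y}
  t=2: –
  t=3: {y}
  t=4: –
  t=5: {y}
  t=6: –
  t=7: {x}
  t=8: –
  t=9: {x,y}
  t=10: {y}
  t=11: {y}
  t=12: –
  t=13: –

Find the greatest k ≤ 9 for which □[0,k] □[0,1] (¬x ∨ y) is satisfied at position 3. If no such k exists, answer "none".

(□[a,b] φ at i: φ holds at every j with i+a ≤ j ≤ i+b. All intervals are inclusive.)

□[0,1] (¬x ∨ y) must hold from j=3 onward; find where it first fails.
  j=3: holds
  j=4: holds
  j=5: holds
  j=6: fails
Holds on [3,5], so largest k = 2.

2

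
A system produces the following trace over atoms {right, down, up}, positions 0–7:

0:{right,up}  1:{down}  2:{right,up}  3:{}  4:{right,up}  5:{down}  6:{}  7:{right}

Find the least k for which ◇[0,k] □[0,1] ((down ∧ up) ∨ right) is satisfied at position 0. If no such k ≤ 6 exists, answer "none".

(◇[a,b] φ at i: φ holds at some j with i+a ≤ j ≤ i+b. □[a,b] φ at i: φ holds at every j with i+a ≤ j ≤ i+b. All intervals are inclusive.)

Scan j = 0,1,… for □[0,1] ((down ∧ up) ∨ right):
  j=0: fails
  j=1: fails
  j=2: fails
  j=3: fails
  j=4: fails
  j=5: fails
  j=6: fails
No j in [0,6] satisfies it → none.

none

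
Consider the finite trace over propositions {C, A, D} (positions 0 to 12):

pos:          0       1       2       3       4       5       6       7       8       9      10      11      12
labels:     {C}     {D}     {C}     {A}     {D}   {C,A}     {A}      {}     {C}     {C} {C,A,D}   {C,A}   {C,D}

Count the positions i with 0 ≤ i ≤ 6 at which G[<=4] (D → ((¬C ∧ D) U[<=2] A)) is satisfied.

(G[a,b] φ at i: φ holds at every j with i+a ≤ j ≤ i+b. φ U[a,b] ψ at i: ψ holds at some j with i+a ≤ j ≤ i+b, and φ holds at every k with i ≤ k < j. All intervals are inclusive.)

Evaluate at each i in [0,6]:
  i=0: ✗ (fails at j=1)
  i=1: ✗ (fails at j=1)
  i=2: ✓ (all of [2,6])
  i=3: ✓ (all of [3,7])
  i=4: ✓ (all of [4,8])
  i=5: ✓ (all of [5,9])
  i=6: ✓ (all of [6,10])
Positions where it holds: {2, 3, 4, 5, 6} → 5.

5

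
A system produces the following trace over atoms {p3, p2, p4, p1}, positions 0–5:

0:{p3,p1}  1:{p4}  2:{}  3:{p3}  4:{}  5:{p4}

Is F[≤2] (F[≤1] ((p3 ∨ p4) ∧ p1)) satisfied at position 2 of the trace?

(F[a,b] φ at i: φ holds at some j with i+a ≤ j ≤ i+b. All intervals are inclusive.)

Check F[≤1] ((p3 ∨ p4) ∧ p1) at each j in [2,4]:
  j=2: fails (none in [2,3])
  j=3: fails (none in [3,4])
  j=4: fails (none in [4,5])
No position in the window satisfies it → formula fails.

Does not hold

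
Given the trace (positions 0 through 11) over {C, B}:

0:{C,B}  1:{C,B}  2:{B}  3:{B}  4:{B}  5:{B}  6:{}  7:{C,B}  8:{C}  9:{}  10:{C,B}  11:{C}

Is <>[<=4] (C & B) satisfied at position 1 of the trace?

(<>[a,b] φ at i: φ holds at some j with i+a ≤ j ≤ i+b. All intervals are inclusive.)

Yes

Check (C & B) at each j in [1,5]:
  j=1: true
  j=2: false
  j=3: false
  j=4: false
  j=5: false
Found at j=1 → formula holds.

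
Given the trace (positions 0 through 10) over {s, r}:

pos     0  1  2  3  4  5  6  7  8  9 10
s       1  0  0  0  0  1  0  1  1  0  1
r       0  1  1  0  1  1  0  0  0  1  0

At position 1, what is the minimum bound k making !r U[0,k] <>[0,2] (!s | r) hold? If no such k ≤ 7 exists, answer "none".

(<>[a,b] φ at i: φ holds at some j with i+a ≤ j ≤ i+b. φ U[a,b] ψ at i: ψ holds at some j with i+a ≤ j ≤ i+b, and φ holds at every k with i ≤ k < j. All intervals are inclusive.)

Need earliest j ≥ 1 with <>[0,2] (!s | r), and !r at every k in [1,j-1].
  j=1: rhs holds (empty prefix). k = 0.

0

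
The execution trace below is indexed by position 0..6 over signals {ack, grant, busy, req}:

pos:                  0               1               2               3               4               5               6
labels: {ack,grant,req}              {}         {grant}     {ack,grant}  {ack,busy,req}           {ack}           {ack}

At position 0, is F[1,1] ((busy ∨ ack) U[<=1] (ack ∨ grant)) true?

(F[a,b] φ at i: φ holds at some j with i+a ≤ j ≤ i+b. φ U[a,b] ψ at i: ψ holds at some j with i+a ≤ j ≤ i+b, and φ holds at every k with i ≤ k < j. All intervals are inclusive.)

Check ((busy ∨ ack) U[<=1] (ack ∨ grant)) at each j in [1,1]:
  j=1: fails
No position in the window satisfies it → formula fails.

No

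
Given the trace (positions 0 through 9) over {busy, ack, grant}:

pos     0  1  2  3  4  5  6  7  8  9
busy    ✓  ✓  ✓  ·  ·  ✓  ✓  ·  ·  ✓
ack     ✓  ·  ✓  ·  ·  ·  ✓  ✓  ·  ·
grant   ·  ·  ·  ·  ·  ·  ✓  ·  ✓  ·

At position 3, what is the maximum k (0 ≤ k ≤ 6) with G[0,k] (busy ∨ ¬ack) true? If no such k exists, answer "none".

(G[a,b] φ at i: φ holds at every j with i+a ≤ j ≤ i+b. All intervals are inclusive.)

3

(busy ∨ ¬ack) must hold from j=3 onward; find where it first fails.
  j=3: holds
  j=4: holds
  j=5: holds
  j=6: holds
  j=7: fails
Holds on [3,6], so largest k = 3.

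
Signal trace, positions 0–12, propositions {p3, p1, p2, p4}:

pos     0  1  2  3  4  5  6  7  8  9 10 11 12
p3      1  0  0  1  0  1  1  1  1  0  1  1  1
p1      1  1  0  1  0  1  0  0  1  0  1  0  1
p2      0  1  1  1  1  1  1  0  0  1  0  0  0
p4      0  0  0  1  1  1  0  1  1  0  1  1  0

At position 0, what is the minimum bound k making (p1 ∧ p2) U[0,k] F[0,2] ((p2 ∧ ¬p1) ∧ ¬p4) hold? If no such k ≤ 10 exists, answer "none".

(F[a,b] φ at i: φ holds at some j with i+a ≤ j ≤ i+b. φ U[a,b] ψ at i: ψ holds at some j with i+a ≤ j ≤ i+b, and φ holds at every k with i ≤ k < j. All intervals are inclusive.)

0

Need earliest j ≥ 0 with F[0,2] ((p2 ∧ ¬p1) ∧ ¬p4), and (p1 ∧ p2) at every k in [0,j-1].
  j=0: rhs holds (empty prefix). k = 0.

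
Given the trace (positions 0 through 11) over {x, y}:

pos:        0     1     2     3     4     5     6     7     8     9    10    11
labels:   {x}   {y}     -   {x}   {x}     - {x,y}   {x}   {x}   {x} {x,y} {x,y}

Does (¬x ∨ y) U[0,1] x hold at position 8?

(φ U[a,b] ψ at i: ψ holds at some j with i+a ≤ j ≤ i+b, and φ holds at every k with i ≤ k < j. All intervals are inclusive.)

Need some j in [8,9] with x, and (¬x ∨ y) at every k in [8,j-1].
  j=8: x holds; no prefix to check → satisfied.

Yes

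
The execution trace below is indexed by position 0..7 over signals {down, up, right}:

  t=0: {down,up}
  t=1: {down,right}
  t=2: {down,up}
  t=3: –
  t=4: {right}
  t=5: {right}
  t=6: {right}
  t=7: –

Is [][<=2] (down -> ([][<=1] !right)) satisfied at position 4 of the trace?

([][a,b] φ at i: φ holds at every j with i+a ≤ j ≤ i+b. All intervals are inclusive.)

Check (down -> ([][<=1] !right)) at every j in [4,6]:
  j=4: antecedent false → ✓
  j=5: antecedent false → ✓
  j=6: antecedent false → ✓
All positions satisfy it → formula holds.

True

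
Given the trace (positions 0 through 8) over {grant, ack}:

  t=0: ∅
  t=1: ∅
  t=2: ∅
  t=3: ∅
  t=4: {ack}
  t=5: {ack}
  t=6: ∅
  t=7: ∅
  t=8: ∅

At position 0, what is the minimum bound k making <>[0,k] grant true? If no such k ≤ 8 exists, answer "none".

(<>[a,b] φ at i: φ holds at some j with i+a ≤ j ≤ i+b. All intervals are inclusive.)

none

Scan j = 0,1,… for grant:
  j=0: fails
  j=1: fails
  j=2: fails
  j=3: fails
  j=4: fails
  j=5: fails
  j=6: fails
  j=7: fails
  j=8: fails
No j in [0,8] satisfies it → none.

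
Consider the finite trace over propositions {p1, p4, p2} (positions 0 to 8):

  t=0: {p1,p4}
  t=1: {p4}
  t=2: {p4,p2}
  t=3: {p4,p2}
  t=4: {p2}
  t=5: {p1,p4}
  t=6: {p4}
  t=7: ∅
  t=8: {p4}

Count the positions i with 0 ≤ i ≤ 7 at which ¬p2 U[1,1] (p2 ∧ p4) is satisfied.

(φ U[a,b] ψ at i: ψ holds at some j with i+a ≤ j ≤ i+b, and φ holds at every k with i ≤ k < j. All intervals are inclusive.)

1

Evaluate at each i in [0,7]:
  i=0: ✗ (no rhs in [1,1])
  i=1: ✓ (rhs at j=2; lhs holds on [1,1])
  i=2: ✗ (lhs fails at k=2 before rhs at j=3)
  i=3: ✗ (no rhs in [4,4])
  i=4: ✗ (no rhs in [5,5])
  i=5: ✗ (no rhs in [6,6])
  i=6: ✗ (no rhs in [7,7])
  i=7: ✗ (no rhs in [8,8])
Positions where it holds: {1} → 1.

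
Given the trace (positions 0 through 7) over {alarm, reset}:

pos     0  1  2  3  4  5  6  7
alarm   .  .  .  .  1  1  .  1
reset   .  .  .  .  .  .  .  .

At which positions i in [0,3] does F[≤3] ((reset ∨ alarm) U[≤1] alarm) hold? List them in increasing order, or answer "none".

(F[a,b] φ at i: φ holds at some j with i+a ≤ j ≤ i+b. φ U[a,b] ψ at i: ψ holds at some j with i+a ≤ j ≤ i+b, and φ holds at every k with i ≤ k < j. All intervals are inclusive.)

Evaluate at each i in [0,3]:
  i=0: ✗ (none in [0,3])
  i=1: ✓ (witness j=4)
  i=2: ✓ (witness j=4)
  i=3: ✓ (witness j=4)

1, 2, 3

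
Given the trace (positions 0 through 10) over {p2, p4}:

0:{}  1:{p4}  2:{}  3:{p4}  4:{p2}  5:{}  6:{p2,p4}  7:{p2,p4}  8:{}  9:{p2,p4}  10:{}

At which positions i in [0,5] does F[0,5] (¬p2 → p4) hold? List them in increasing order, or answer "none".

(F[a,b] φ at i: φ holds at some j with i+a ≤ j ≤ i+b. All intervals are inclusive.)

Evaluate at each i in [0,5]:
  i=0: ✓ (witness j=1)
  i=1: ✓ (witness j=1)
  i=2: ✓ (witness j=3)
  i=3: ✓ (witness j=3)
  i=4: ✓ (witness j=4)
  i=5: ✓ (witness j=6)

0, 1, 2, 3, 4, 5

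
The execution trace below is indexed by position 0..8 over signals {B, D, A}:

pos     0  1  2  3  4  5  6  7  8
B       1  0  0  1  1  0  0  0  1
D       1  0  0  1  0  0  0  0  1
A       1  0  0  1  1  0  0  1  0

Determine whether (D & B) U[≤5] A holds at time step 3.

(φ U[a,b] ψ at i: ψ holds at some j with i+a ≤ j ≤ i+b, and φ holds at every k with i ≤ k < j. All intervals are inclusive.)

True

Need some j in [3,8] with A, and (D & B) at every k in [3,j-1].
  j=3: A holds; no prefix to check → satisfied.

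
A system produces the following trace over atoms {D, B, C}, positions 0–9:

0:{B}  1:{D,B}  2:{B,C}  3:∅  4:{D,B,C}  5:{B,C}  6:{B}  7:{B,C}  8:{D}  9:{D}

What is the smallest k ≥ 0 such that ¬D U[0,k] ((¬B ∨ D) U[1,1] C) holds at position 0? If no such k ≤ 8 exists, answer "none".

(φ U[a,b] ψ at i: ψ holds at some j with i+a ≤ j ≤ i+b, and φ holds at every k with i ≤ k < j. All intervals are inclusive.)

1

Need earliest j ≥ 0 with ((¬B ∨ D) U[1,1] C), and ¬D at every k in [0,j-1].
  j=0: rhs fails.
  j=1: rhs holds; lhs holds on [0,0]. k = 1.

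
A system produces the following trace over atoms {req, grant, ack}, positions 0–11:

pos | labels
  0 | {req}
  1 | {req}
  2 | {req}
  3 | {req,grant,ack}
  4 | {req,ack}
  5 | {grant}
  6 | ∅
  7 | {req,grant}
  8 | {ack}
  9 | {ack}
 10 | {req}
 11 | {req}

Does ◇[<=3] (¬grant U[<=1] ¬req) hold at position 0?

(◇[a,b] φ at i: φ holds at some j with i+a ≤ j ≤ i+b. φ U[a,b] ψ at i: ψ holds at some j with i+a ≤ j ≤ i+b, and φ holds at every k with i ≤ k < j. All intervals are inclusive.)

Check (¬grant U[<=1] ¬req) at each j in [0,3]:
  j=0: fails
  j=1: fails
  j=2: fails
  j=3: fails
No position in the window satisfies it → formula fails.

False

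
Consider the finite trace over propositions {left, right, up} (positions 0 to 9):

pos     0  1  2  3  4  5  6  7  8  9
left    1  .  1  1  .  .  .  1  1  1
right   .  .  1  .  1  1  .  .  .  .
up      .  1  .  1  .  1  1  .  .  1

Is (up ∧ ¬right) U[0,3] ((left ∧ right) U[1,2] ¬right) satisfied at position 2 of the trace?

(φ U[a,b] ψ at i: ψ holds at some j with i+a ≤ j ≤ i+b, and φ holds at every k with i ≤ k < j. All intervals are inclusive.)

Holds

Need some j in [2,5] with ((left ∧ right) U[1,2] ¬right), and (up ∧ ¬right) at every k in [2,j-1].
  j=2: ((left ∧ right) U[1,2] ¬right) holds; no prefix to check → satisfied.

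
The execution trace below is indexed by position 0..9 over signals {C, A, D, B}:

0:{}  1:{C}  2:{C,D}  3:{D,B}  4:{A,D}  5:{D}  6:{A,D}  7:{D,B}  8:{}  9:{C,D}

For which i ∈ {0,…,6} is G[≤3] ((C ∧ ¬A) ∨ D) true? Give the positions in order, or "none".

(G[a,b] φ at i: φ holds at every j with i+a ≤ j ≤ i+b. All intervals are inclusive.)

1, 2, 3, 4

Evaluate at each i in [0,6]:
  i=0: ✗ (fails at j=0)
  i=1: ✓ (all of [1,4])
  i=2: ✓ (all of [2,5])
  i=3: ✓ (all of [3,6])
  i=4: ✓ (all of [4,7])
  i=5: ✗ (fails at j=8)
  i=6: ✗ (fails at j=8)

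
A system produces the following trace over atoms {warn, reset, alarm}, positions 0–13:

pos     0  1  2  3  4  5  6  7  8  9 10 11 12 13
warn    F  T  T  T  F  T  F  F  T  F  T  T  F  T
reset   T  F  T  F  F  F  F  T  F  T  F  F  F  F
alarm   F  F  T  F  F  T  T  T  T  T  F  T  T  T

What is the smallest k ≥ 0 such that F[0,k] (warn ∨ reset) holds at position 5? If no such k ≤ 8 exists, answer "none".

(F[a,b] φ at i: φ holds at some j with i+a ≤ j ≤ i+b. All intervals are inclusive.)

0

Scan j = 5,6,… for (warn ∨ reset):
  j=5: holds
First hit at j=5, so smallest k = 5-5 = 0.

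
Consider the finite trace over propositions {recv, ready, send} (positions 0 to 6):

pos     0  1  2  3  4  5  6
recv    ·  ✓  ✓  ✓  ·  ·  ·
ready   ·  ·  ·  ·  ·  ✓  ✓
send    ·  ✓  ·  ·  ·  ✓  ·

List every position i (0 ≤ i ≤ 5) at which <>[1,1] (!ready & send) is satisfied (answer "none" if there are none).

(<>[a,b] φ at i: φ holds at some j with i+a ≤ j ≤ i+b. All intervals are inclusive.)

Evaluate at each i in [0,5]:
  i=0: ✓ (witness j=1)
  i=1: ✗ (none in [2,2])
  i=2: ✗ (none in [3,3])
  i=3: ✗ (none in [4,4])
  i=4: ✗ (none in [5,5])
  i=5: ✗ (none in [6,6])

0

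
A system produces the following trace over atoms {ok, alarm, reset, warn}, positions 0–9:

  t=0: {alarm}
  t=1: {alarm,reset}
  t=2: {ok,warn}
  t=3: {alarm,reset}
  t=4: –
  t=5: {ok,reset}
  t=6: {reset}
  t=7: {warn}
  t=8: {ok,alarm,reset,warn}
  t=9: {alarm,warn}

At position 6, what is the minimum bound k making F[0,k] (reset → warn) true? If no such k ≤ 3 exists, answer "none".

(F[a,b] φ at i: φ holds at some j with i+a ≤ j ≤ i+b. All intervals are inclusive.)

Scan j = 6,7,… for (reset → warn):
  j=6: fails
  j=7: holds
First hit at j=7, so smallest k = 7-6 = 1.

1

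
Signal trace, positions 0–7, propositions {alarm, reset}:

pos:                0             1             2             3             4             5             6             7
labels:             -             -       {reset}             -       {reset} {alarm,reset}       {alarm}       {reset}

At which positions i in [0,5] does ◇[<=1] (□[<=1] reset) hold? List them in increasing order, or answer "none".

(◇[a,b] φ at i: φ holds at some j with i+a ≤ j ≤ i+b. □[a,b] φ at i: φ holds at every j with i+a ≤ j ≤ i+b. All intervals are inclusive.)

3, 4

Evaluate at each i in [0,5]:
  i=0: ✗ (none in [0,1])
  i=1: ✗ (none in [1,2])
  i=2: ✗ (none in [2,3])
  i=3: ✓ (witness j=4)
  i=4: ✓ (witness j=4)
  i=5: ✗ (none in [5,6])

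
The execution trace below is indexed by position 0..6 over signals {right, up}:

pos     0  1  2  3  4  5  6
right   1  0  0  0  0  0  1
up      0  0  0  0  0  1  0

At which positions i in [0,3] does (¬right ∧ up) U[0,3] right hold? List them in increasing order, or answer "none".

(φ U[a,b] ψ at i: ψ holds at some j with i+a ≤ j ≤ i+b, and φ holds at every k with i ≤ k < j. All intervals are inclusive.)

0

Evaluate at each i in [0,3]:
  i=0: ✓ (rhs at j=0)
  i=1: ✗ (no rhs in [1,4])
  i=2: ✗ (no rhs in [2,5])
  i=3: ✗ (lhs fails at k=3 before rhs at j=6)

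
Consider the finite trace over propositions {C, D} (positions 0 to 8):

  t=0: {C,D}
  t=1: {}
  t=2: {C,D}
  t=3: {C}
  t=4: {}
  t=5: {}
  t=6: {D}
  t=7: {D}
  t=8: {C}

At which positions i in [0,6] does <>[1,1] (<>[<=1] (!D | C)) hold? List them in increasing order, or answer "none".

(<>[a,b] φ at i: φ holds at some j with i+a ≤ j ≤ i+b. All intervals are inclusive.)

0, 1, 2, 3, 4, 6

Evaluate at each i in [0,6]:
  i=0: ✓ (witness j=1)
  i=1: ✓ (witness j=2)
  i=2: ✓ (witness j=3)
  i=3: ✓ (witness j=4)
  i=4: ✓ (witness j=5)
  i=5: ✗ (none in [6,6])
  i=6: ✓ (witness j=7)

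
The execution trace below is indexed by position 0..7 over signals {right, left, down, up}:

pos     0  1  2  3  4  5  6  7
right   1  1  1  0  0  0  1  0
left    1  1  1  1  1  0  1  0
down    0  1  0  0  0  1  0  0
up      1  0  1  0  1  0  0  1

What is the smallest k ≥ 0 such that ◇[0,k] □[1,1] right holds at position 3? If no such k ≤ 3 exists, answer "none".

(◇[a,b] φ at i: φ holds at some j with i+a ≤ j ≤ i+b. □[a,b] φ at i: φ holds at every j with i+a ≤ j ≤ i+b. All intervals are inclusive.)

2

Scan j = 3,4,… for □[1,1] right:
  j=3: fails
  j=4: fails
  j=5: holds
First hit at j=5, so smallest k = 5-3 = 2.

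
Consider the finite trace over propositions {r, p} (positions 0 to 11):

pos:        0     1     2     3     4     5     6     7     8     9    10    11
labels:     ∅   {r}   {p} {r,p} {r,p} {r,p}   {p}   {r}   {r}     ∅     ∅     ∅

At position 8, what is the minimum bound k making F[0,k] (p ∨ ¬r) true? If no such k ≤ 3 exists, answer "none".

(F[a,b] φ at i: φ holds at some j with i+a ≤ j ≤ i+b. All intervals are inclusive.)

Scan j = 8,9,… for (p ∨ ¬r):
  j=8: fails
  j=9: holds
First hit at j=9, so smallest k = 9-8 = 1.

1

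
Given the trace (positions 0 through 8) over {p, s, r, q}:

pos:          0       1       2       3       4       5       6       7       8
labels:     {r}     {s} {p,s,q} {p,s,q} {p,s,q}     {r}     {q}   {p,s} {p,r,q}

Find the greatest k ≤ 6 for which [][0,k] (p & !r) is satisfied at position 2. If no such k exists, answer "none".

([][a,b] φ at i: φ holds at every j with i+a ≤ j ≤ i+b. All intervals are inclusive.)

(p & !r) must hold from j=2 onward; find where it first fails.
  j=2: holds
  j=3: holds
  j=4: holds
  j=5: fails
Holds on [2,4], so largest k = 2.

2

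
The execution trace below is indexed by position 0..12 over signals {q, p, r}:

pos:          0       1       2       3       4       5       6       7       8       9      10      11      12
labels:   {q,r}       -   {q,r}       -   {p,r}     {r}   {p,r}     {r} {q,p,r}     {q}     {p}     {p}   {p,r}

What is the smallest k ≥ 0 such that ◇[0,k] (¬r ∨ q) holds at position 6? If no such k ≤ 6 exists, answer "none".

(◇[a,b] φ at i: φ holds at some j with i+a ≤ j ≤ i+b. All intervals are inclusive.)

2

Scan j = 6,7,… for (¬r ∨ q):
  j=6: fails
  j=7: fails
  j=8: holds
First hit at j=8, so smallest k = 8-6 = 2.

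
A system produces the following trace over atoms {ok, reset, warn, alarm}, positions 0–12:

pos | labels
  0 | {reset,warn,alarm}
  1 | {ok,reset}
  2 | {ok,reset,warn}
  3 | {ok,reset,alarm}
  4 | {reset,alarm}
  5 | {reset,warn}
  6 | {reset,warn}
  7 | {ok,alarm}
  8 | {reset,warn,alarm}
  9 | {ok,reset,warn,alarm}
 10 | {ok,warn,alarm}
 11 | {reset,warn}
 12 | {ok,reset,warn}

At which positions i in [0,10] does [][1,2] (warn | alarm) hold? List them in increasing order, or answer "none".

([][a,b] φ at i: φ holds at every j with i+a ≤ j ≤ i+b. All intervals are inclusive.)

1, 2, 3, 4, 5, 6, 7, 8, 9, 10

Evaluate at each i in [0,10]:
  i=0: ✗ (fails at j=1)
  i=1: ✓ (all of [2,3])
  i=2: ✓ (all of [3,4])
  i=3: ✓ (all of [4,5])
  i=4: ✓ (all of [5,6])
  i=5: ✓ (all of [6,7])
  i=6: ✓ (all of [7,8])
  i=7: ✓ (all of [8,9])
  i=8: ✓ (all of [9,10])
  i=9: ✓ (all of [10,11])
  i=10: ✓ (all of [11,12])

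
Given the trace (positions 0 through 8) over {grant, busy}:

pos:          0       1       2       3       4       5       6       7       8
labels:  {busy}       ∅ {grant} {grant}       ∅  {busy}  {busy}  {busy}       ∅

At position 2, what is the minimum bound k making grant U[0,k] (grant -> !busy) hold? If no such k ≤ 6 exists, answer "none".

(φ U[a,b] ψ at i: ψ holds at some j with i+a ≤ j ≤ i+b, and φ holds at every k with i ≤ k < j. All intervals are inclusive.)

Need earliest j ≥ 2 with (grant -> !busy), and grant at every k in [2,j-1].
  j=2: rhs holds (empty prefix). k = 0.

0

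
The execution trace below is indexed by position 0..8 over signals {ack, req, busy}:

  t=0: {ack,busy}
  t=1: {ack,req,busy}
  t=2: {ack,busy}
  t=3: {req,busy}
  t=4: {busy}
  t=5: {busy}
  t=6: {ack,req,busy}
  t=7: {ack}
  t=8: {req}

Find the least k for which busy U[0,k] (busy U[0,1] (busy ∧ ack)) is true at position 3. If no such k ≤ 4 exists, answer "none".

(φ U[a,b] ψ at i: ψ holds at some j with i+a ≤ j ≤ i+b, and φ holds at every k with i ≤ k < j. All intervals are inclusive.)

Need earliest j ≥ 3 with (busy U[0,1] (busy ∧ ack)), and busy at every k in [3,j-1].
  j=3: rhs fails.
  j=4: rhs fails.
  j=5: rhs holds; lhs holds on [3,4]. k = 2.

2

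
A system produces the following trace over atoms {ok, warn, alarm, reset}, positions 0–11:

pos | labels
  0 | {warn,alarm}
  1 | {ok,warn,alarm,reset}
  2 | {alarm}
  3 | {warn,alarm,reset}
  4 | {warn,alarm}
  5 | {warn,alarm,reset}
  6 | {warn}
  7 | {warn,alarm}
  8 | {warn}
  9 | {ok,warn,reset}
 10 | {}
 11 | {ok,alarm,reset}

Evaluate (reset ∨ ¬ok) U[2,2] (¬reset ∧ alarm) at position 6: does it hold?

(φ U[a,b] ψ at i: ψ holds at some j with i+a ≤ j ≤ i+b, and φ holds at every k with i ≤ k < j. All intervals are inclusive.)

No

Need some j in [8,8] with (¬reset ∧ alarm), and (reset ∨ ¬ok) at every k in [6,j-1].
  j=8: (¬reset ∧ alarm) false.
No j in the window works → until fails.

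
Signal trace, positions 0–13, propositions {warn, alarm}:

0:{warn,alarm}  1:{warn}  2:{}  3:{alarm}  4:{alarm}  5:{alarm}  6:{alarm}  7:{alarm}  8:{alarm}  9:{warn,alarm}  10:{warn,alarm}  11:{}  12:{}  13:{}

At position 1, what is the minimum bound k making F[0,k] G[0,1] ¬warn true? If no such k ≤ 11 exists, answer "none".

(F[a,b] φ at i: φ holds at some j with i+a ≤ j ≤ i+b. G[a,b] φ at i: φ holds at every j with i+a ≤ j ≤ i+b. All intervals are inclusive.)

1

Scan j = 1,2,… for G[0,1] ¬warn:
  j=1: fails
  j=2: holds
First hit at j=2, so smallest k = 2-1 = 1.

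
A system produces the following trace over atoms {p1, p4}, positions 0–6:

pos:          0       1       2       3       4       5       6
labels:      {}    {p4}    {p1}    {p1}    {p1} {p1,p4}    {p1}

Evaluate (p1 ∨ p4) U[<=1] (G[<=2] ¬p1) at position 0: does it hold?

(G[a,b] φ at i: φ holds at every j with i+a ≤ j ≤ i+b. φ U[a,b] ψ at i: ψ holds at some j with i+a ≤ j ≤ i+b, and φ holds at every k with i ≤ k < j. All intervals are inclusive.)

Need some j in [0,1] with G[<=2] ¬p1, and (p1 ∨ p4) at every k in [0,j-1].
  j=0: G[<=2] ¬p1 — fails at 2.
  j=1: G[<=2] ¬p1 — fails at 2.
No j in the window works → until fails.

False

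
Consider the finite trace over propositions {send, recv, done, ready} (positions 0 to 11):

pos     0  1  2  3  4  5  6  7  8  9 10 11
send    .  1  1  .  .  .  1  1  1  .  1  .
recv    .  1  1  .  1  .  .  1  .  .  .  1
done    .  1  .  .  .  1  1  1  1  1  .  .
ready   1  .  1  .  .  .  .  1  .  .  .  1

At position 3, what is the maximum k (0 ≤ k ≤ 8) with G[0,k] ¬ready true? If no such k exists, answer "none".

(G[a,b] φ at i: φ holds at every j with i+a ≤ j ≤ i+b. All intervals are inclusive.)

3

¬ready must hold from j=3 onward; find where it first fails.
  j=3: holds
  j=4: holds
  j=5: holds
  j=6: holds
  j=7: fails
Holds on [3,6], so largest k = 3.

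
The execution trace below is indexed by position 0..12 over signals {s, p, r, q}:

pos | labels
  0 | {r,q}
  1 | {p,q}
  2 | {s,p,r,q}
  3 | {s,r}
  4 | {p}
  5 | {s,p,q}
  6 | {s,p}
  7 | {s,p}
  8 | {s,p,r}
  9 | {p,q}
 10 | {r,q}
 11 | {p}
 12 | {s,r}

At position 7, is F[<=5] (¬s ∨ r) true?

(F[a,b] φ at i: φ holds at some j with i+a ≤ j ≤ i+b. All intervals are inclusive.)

Check (¬s ∨ r) at each j in [7,12]:
  j=7: false
  j=8: true
  j=9: true
  j=10: true
  j=11: true
  j=12: true
Found at j=8 → formula holds.

Holds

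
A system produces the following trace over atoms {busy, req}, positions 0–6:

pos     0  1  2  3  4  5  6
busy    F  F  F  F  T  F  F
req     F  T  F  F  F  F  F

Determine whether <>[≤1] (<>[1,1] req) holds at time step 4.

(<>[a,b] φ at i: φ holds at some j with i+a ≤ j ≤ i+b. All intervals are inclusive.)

Check <>[1,1] req at each j in [4,5]:
  j=4: fails (none in [5,5])
  j=5: fails (none in [6,6])
No position in the window satisfies it → formula fails.

No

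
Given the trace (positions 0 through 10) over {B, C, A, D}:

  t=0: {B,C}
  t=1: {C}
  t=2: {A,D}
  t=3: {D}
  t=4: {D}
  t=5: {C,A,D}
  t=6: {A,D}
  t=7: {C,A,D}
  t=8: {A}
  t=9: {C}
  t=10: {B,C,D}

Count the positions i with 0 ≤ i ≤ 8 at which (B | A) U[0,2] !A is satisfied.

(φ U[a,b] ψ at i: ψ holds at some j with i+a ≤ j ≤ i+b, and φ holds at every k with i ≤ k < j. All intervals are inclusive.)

Evaluate at each i in [0,8]:
  i=0: ✓ (rhs at j=0)
  i=1: ✓ (rhs at j=1)
  i=2: ✓ (rhs at j=3; lhs holds on [2,2])
  i=3: ✓ (rhs at j=3)
  i=4: ✓ (rhs at j=4)
  i=5: ✗ (no rhs in [5,7])
  i=6: ✗ (no rhs in [6,8])
  i=7: ✓ (rhs at j=9; lhs holds on [7,8])
  i=8: ✓ (rhs at j=9; lhs holds on [8,8])
Positions where it holds: {0, 1, 2, 3, 4, 7, 8} → 7.

7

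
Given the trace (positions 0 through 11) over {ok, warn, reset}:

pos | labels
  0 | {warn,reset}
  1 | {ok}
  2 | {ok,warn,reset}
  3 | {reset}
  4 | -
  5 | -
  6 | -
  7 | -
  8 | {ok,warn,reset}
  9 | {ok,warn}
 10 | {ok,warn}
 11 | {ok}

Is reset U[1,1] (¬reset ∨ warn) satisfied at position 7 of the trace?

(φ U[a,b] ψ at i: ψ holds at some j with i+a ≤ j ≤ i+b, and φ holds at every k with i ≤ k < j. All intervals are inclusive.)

Need some j in [8,8] with (¬reset ∨ warn), and reset at every k in [7,j-1].
  j=8: (¬reset ∨ warn) holds, but reset fails at k=7 → not this j.
No j in the window works → until fails.

False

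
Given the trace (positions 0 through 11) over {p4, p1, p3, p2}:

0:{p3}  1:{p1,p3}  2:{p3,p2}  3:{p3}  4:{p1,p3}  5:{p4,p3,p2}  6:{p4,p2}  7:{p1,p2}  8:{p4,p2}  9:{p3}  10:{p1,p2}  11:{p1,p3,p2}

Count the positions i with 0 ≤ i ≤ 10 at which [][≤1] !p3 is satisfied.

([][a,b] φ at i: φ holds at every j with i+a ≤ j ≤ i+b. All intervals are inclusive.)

Evaluate at each i in [0,10]:
  i=0: ✗ (fails at j=0)
  i=1: ✗ (fails at j=1)
  i=2: ✗ (fails at j=2)
  i=3: ✗ (fails at j=3)
  i=4: ✗ (fails at j=4)
  i=5: ✗ (fails at j=5)
  i=6: ✓ (all of [6,7])
  i=7: ✓ (all of [7,8])
  i=8: ✗ (fails at j=9)
  i=9: ✗ (fails at j=9)
  i=10: ✗ (fails at j=11)
Positions where it holds: {6, 7} → 2.

2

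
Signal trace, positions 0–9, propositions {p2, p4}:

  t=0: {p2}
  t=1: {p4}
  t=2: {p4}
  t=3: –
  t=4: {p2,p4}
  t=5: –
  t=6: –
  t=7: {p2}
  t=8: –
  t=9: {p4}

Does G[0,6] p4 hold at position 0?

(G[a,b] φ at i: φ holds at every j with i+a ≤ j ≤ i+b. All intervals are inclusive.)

False

Check p4 at every j in [0,6]:
  j=0: false
  j=1: true
  j=2: true
  j=3: false
  j=4: true
  j=5: false
  j=6: false
Fails at j=0 → formula fails.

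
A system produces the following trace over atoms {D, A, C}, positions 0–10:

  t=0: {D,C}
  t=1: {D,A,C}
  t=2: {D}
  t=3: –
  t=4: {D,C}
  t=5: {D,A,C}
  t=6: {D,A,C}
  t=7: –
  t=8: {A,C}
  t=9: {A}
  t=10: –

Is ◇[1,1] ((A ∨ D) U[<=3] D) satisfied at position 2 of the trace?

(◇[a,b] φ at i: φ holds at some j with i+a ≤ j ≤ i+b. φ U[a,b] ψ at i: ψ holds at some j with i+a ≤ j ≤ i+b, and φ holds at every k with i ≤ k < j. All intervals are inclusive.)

No

Check ((A ∨ D) U[<=3] D) at each j in [3,3]:
  j=3: fails
No position in the window satisfies it → formula fails.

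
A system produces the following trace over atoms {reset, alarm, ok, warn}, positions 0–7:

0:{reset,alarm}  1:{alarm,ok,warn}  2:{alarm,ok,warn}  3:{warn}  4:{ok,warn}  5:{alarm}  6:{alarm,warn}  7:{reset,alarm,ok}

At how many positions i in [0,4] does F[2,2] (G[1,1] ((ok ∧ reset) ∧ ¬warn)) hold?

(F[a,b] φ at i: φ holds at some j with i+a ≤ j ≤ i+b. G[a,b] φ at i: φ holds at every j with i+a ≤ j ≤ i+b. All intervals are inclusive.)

Evaluate at each i in [0,4]:
  i=0: ✗ (none in [2,2])
  i=1: ✗ (none in [3,3])
  i=2: ✗ (none in [4,4])
  i=3: ✗ (none in [5,5])
  i=4: ✓ (witness j=6)
Positions where it holds: {4} → 1.

1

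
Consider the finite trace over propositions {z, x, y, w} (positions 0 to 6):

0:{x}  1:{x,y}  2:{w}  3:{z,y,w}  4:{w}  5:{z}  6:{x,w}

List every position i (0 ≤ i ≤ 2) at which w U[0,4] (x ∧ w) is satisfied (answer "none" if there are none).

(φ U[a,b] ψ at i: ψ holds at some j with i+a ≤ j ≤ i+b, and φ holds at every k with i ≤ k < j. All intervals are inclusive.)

Evaluate at each i in [0,2]:
  i=0: ✗ (no rhs in [0,4])
  i=1: ✗ (no rhs in [1,5])
  i=2: ✗ (lhs fails at k=5 before rhs at j=6)

none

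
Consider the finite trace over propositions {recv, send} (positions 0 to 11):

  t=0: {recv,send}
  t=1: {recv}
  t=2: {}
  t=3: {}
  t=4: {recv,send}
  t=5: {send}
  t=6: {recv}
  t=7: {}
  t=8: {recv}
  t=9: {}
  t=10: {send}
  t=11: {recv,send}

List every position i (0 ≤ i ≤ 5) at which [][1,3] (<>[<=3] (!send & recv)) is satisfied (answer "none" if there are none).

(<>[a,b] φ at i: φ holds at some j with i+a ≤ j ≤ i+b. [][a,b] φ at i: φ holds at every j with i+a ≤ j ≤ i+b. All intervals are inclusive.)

Evaluate at each i in [0,5]:
  i=0: ✗ (fails at j=2)
  i=1: ✗ (fails at j=2)
  i=2: ✓ (all of [3,5])
  i=3: ✓ (all of [4,6])
  i=4: ✓ (all of [5,7])
  i=5: ✓ (all of [6,8])

2, 3, 4, 5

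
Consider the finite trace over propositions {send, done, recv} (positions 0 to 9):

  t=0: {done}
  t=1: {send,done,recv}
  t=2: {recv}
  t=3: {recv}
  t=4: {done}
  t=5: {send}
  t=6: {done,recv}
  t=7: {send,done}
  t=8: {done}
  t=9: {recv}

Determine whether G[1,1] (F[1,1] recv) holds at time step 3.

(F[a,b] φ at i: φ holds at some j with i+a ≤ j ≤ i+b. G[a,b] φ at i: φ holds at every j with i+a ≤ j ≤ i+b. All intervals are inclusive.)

Check F[1,1] recv at every j in [4,4]:
  j=4: fails (none in [5,5])
Fails at j=4 → formula fails.

False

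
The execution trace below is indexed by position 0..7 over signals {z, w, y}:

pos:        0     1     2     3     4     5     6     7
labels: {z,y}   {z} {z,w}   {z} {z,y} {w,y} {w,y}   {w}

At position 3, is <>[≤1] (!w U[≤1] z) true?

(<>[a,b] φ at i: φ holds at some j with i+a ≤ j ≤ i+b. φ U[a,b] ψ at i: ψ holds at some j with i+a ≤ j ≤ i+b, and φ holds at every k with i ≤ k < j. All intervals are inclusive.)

Check (!w U[≤1] z) at each j in [3,4]:
  j=3: holds
  j=4: holds
Found at j=3 → formula holds.

Yes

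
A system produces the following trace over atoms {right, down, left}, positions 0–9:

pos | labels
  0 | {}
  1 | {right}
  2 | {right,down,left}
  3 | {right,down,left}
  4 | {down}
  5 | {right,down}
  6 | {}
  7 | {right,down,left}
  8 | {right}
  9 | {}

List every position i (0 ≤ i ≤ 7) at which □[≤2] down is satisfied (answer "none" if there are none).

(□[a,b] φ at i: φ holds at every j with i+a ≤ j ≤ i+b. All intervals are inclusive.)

2, 3

Evaluate at each i in [0,7]:
  i=0: ✗ (fails at j=0)
  i=1: ✗ (fails at j=1)
  i=2: ✓ (all of [2,4])
  i=3: ✓ (all of [3,5])
  i=4: ✗ (fails at j=6)
  i=5: ✗ (fails at j=6)
  i=6: ✗ (fails at j=6)
  i=7: ✗ (fails at j=8)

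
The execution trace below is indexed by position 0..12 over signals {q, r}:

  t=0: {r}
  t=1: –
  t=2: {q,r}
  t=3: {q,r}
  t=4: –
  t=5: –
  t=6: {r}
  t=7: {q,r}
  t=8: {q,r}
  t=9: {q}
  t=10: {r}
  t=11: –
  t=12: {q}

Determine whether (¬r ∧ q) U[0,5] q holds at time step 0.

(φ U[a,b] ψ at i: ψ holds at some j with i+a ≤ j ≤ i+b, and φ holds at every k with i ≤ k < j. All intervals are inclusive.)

Does not hold

Need some j in [0,5] with q, and (¬r ∧ q) at every k in [0,j-1].
  j=0: q false.
  j=1: q false.
  j=2: q holds, but (¬r ∧ q) fails at k=0 → not this j.
  j=3: q holds, but (¬r ∧ q) fails at k=0 → not this j.
  j=4: q false.
  j=5: q false.
No j in the window works → until fails.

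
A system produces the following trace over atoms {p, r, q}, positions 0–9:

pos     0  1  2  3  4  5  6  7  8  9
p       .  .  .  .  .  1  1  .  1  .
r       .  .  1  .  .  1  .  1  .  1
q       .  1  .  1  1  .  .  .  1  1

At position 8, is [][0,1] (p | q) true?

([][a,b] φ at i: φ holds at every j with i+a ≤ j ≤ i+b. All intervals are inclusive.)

Check (p | q) at every j in [8,9]:
  j=8: true
  j=9: true
All positions satisfy it → formula holds.

Holds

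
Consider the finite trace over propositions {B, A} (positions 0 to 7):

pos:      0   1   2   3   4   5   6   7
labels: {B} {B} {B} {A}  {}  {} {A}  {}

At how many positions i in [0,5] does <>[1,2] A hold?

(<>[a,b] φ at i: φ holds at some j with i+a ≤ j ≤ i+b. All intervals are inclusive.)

4

Evaluate at each i in [0,5]:
  i=0: ✗ (none in [1,2])
  i=1: ✓ (witness j=3)
  i=2: ✓ (witness j=3)
  i=3: ✗ (none in [4,5])
  i=4: ✓ (witness j=6)
  i=5: ✓ (witness j=6)
Positions where it holds: {1, 2, 4, 5} → 4.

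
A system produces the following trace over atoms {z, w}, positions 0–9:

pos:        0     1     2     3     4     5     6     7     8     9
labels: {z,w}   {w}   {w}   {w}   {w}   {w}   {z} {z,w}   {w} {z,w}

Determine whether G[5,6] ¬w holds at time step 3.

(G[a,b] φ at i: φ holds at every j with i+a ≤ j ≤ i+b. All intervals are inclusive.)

Does not hold

Check ¬w at every j in [8,9]:
  j=8: false
  j=9: false
Fails at j=8 → formula fails.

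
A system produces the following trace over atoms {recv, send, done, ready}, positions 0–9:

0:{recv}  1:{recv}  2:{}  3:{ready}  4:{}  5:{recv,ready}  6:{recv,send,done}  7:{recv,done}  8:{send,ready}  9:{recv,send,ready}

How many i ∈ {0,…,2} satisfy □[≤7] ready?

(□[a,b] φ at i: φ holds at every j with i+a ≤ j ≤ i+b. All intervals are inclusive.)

0

Evaluate at each i in [0,2]:
  i=0: ✗ (fails at j=0)
  i=1: ✗ (fails at j=1)
  i=2: ✗ (fails at j=2)
Positions where it holds: {} → 0.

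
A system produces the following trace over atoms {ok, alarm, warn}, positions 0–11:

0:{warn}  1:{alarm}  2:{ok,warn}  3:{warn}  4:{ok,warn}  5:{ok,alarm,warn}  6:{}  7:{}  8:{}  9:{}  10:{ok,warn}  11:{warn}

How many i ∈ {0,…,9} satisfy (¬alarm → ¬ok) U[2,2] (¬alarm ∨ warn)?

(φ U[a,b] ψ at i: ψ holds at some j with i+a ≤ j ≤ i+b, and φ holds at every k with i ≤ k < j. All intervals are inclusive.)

Evaluate at each i in [0,9]:
  i=0: ✓ (rhs at j=2; lhs holds on [0,1])
  i=1: ✗ (lhs fails at k=2 before rhs at j=3)
  i=2: ✗ (lhs fails at k=2 before rhs at j=4)
  i=3: ✗ (lhs fails at k=4 before rhs at j=5)
  i=4: ✗ (lhs fails at k=4 before rhs at j=6)
  i=5: ✓ (rhs at j=7; lhs holds on [5,6])
  i=6: ✓ (rhs at j=8; lhs holds on [6,7])
  i=7: ✓ (rhs at j=9; lhs holds on [7,8])
  i=8: ✓ (rhs at j=10; lhs holds on [8,9])
  i=9: ✗ (lhs fails at k=10 before rhs at j=11)
Positions where it holds: {0, 5, 6, 7, 8} → 5.

5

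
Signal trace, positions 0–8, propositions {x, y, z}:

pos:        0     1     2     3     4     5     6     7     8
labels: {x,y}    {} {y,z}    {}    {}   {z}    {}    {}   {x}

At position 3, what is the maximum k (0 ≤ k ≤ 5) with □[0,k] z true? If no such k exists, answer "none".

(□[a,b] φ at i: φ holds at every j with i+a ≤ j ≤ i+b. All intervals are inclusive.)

z must hold from j=3 onward; find where it first fails.
  j=3: fails → no k works.

none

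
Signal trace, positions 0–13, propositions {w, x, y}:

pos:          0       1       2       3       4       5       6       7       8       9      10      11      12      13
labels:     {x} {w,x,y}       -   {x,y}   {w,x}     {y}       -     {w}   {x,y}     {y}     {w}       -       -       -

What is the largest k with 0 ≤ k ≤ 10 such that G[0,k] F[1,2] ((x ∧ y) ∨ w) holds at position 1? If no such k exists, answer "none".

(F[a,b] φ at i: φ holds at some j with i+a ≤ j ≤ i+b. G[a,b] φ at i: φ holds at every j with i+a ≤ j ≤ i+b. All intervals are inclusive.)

2

F[1,2] ((x ∧ y) ∨ w) must hold from j=1 onward; find where it first fails.
  j=1: holds
  j=2: holds
  j=3: holds
  j=4: fails
Holds on [1,3], so largest k = 2.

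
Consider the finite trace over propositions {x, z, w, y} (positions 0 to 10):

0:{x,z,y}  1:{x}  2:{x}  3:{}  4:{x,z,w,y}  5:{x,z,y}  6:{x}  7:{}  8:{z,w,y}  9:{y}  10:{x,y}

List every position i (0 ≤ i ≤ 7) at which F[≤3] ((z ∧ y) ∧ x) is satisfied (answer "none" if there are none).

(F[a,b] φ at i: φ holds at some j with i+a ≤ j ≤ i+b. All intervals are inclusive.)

Evaluate at each i in [0,7]:
  i=0: ✓ (witness j=0)
  i=1: ✓ (witness j=4)
  i=2: ✓ (witness j=4)
  i=3: ✓ (witness j=4)
  i=4: ✓ (witness j=4)
  i=5: ✓ (witness j=5)
  i=6: ✗ (none in [6,9])
  i=7: ✗ (none in [7,10])

0, 1, 2, 3, 4, 5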